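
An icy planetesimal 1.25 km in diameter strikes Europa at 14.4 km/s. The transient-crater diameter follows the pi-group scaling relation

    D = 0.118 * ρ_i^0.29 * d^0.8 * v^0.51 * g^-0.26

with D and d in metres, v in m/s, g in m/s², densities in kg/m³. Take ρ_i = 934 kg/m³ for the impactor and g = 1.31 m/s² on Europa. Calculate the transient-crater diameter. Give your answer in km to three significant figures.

In SI units: d = 1250 m, v = 14400 m/s.
ρ_i^0.29 = 934^0.29 = 7.268
d^0.8 = 1250^0.8 = 300.3
v^0.51 = 14400^0.51 = 132.1
g^-0.26 = 1.31^-0.26 = 0.9322
D = 0.118 × 7.268 × 300.3 × 132.1 × 0.9322 = 31715 m
   = 31.71 km

D ≈ 31.7 km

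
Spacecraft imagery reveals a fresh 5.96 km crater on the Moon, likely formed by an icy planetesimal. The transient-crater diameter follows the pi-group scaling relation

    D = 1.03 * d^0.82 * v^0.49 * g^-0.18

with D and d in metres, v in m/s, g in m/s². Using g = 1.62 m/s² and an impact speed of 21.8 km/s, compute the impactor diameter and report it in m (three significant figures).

d ≈ 110 m

Rearranging for d: d = [D / (1.03 · 21800^0.49 · 1.62^-0.18)]^(1/0.82).
D = 5960 m.
21800^0.49 = 133.6
1.62^-0.18 = 0.9168
Denominator = 1.03 × 133.6 × 0.9168 = 126.2
D / 126.2 = 5960 / 126.2 = 47.23
d = 47.23^(1/0.82) = 47.23^1.2195 = 110.1 m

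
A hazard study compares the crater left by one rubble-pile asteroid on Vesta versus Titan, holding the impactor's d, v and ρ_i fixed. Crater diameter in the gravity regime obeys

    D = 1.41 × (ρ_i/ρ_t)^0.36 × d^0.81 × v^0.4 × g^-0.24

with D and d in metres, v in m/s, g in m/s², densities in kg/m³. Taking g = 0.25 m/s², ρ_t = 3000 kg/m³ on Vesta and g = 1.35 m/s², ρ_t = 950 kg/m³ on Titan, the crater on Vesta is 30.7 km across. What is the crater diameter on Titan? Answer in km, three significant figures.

D ≈ 31.0 km

The impactor-only factors (d, v, ρ_i) cancel in the ratio, leaving D_Titan/D_Vesta = (g_Titan/g_Vesta)^-0.24 · (ρ_t,Vesta/ρ_t,Titan)^0.36.
(1.35/0.25)^-0.24 = 5.400^-0.24 = 0.6672
(3000/950)^0.36 = 3.158^0.36 = 1.513
Ratio = 0.6672 × 1.513 = 1.009
D_Titan = 1.009 × 30.7 km = 31.0 km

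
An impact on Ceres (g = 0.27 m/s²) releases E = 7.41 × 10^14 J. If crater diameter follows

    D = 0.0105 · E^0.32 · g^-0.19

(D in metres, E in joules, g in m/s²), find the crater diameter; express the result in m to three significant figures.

D ≈ 772 m

E^0.32 = (7.41 × 10^14)^0.32 = 5.732 × 10^4
g^-0.19 = 0.27^-0.19 = 1.282
D = 0.0105 × 5.732 × 10^4 × 1.282 = 771.6 m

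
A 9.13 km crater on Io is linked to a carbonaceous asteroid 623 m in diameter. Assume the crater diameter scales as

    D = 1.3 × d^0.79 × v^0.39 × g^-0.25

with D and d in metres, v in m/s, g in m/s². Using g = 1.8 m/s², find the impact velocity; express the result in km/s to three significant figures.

Rearranging for v: v = [D / (1.3 · 623^0.79 · 1.8^-0.25)]^(1/0.39).
D = 9130 m.
623^0.79 = 161.3
1.8^-0.25 = 0.8633
Denominator = 1.3 × 161.3 × 0.8633 = 181.0
D / 181.0 = 9130 / 181.0 = 50.44
v = 50.44^(1/0.39) = 50.44^2.5641 = 23232 m/s

v ≈ 23.2 km/s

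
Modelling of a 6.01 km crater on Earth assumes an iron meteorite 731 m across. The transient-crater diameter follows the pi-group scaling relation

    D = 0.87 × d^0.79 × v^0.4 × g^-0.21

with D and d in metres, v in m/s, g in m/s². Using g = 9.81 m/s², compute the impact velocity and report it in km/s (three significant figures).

v ≈ 29.0 km/s

Rearranging for v: v = [D / (0.87 · 731^0.79 · 9.81^-0.21)]^(1/0.4).
D = 6010 m.
731^0.79 = 183.0
9.81^-0.21 = 0.6191
Denominator = 0.87 × 183.0 × 0.6191 = 98.57
D / 98.57 = 6010 / 98.57 = 60.97
v = 60.97^(1/0.4) = 60.97^2.5 = 29026 m/s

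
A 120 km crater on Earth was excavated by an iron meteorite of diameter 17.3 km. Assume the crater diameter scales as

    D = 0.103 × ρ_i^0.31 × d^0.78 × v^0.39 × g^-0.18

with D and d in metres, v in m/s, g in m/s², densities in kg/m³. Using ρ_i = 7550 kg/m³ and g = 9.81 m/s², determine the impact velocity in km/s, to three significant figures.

Rearranging for v: v = [D / (0.103 · 7550^0.31 · 17300^0.78 · 9.81^-0.18)]^(1/0.39).
D = 120000 m.
7550^0.31 = 15.93
17300^0.78 = 2022
9.81^-0.18 = 0.6630
Denominator = 0.103 × 15.93 × 2022 × 0.6630 = 2200
D / 2200 = 120000 / 2200 = 54.55
v = 54.55^(1/0.39) = 54.55^2.5641 = 28400 m/s

v ≈ 28.4 km/s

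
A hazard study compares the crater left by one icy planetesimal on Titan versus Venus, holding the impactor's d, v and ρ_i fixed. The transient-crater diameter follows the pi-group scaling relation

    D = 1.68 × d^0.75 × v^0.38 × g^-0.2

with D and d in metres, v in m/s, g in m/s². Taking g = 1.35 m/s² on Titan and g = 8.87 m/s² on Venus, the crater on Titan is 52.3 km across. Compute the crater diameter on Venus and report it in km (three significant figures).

All impactor-dependent factors cancel in the ratio, leaving D_Venus/D_Titan = (g_Venus/g_Titan)^-0.2.
(8.87/1.35)^-0.2 = 6.570^-0.2 = 0.6863
D_Venus = 0.6863 × 52.3 km = 35.9 km

D ≈ 35.9 km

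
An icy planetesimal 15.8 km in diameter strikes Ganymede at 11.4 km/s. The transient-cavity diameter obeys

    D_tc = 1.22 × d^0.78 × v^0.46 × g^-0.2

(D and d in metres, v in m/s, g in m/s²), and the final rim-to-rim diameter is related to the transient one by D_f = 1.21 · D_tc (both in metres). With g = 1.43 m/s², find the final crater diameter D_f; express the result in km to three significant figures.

D_f ≈ 190 km

In SI: d = 15800 m, v = 11400 m/s.
d^0.78 = 15800^0.78 = 1883
v^0.46 = 11400^0.46 = 73.48
g^-0.2 = 1.43^-0.2 = 0.9310
D_tc = 1.22 × 1883 × 73.48 × 0.9310 = 1.572 × 10^5 m
D_f = 1.21 × 1.572 × 10^5 = 1.902 × 10^5 m
     = 190.2 km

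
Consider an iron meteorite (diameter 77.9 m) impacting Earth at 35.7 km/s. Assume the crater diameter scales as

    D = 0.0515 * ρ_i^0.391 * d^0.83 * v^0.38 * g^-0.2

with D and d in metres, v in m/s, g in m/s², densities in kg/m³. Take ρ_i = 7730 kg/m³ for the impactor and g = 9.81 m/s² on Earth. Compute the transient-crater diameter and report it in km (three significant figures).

In SI units: v = 35700 m/s.
ρ_i^0.391 = 7730^0.391 = 33.13
d^0.83 = 77.9^0.83 = 37.15
v^0.38 = 35700^0.38 = 53.70
g^-0.2 = 9.81^-0.2 = 0.6334
D = 0.0515 × 33.13 × 37.15 × 53.70 × 0.6334 = 2156 m
   = 2.156 km

D ≈ 2.16 km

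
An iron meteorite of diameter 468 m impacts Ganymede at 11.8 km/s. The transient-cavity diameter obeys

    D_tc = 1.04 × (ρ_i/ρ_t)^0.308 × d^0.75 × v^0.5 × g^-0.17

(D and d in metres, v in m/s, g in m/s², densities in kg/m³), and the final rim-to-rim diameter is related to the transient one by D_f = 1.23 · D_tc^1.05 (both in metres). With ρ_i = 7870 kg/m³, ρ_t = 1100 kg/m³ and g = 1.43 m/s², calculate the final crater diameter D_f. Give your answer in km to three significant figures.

D_f ≈ 39.5 km

v = 11800 m/s.
(ρ_i/ρ_t)^0.308 = (7870/1100)^0.308 = 1.833
d^0.75 = 468^0.75 = 100.6
v^0.5 = 11800^0.5 = 108.6
g^-0.17 = 1.43^-0.17 = 0.9410
D_tc = 1.04 × 1.833 × 100.6 × 108.6 × 0.9410 = 19600 m
D_f = 1.23 × (19600)^1.05 = 39516 m
     = 39.52 km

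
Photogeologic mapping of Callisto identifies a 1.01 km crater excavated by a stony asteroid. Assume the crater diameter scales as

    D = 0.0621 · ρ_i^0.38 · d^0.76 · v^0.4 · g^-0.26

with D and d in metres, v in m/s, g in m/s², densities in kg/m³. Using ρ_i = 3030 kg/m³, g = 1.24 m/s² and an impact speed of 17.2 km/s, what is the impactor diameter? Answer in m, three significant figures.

Rearranging for d: d = [D / (0.0621 · 3030^0.38 · 17200^0.4 · 1.24^-0.26)]^(1/0.76).
D = 1010 m.
3030^0.38 = 21.04
17200^0.4 = 49.46
1.24^-0.26 = 0.9456
Denominator = 0.0621 × 21.04 × 49.46 × 0.9456 = 61.11
D / 61.11 = 1010 / 61.11 = 16.53
d = 16.53^(1/0.76) = 16.53^1.3158 = 40.09 m

d ≈ 40.1 m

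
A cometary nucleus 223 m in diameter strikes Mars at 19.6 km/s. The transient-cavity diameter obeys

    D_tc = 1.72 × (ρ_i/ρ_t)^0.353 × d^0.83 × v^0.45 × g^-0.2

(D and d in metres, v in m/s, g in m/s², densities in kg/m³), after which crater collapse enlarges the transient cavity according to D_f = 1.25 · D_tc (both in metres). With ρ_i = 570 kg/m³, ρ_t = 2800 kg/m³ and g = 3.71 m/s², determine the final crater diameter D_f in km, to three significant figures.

D_f ≈ 7.16 km

v = 19600 m/s.
(ρ_i/ρ_t)^0.353 = (570/2800)^0.353 = 0.5701
d^0.83 = 223^0.83 = 88.94
v^0.45 = 19600^0.45 = 85.41
g^-0.2 = 3.71^-0.2 = 0.7694
D_tc = 1.72 × 0.5701 × 88.94 × 85.41 × 0.7694 = 5731 m
D_f = 1.25 × 5731 = 7164 m
     = 7.164 km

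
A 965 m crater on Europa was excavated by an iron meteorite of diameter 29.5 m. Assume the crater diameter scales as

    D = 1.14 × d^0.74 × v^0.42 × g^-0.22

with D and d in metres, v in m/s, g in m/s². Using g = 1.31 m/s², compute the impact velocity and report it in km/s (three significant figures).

Rearranging for v: v = [D / (1.14 · 29.5^0.74 · 1.31^-0.22)]^(1/0.42).
29.5^0.74 = 12.24
1.31^-0.22 = 0.9423
Denominator = 1.14 × 12.24 × 0.9423 = 13.15
D / 13.15 = 965 / 13.15 = 73.38
v = 73.38^(1/0.42) = 73.38^2.381 = 27666 m/s

v ≈ 27.7 km/s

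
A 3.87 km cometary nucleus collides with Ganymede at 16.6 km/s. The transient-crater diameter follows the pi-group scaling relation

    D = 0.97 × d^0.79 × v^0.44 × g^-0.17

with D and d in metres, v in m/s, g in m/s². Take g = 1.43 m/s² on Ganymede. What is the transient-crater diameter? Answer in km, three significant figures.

D ≈ 44.8 km

In SI units: d = 3870 m, v = 16600 m/s.
d^0.79 = 3870^0.79 = 682.8
v^0.44 = 16600^0.44 = 71.92
g^-0.17 = 1.43^-0.17 = 0.9410
D = 0.97 × 682.8 × 71.92 × 0.9410 = 44823 m
   = 44.82 km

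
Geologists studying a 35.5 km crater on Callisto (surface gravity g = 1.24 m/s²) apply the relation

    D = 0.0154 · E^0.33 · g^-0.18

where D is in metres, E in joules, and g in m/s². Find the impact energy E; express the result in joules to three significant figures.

Rearranging: E = [D / (0.0154 · g^-0.18)]^(1/0.33).
D = 35500 m.
g^-0.18 = 1.24^-0.18 = 0.9620
D / (0.0154 × 0.9620) = 35500 / (0.01481) = 2.397 × 10^6
E = (2.397 × 10^6)^3.0303 = 2.149 × 10^19 J

E ≈ 2.15 × 10^19 J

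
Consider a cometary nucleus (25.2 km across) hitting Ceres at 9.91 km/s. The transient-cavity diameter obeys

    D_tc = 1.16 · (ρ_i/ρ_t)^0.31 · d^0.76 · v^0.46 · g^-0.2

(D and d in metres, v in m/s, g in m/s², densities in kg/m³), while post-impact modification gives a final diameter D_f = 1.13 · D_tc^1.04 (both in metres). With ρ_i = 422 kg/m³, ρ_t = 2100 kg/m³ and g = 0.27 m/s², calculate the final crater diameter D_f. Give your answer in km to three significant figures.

D_f ≈ 254 km

In SI: d = 25200 m, v = 9910 m/s.
(ρ_i/ρ_t)^0.31 = (422/2100)^0.31 = 0.6081
d^0.76 = 25200^0.76 = 2213
v^0.46 = 9910^0.46 = 68.90
g^-0.2 = 0.27^-0.2 = 1.299
D_tc = 1.16 × 0.6081 × 2213 × 68.90 × 1.299 = 1.397 × 10^5 m
D_f = 1.13 × (1.397 × 10^5)^1.04 = 2.536 × 10^5 m
     = 253.6 km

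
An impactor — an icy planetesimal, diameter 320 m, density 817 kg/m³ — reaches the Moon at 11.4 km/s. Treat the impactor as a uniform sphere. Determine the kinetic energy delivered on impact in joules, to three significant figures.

v = 11400 m/s.
Mass m = (π/6) ρ d³ = (π/6) × 817 × (320)³ = 1.402 × 10^10 kg
E = ½ m v² = 0.5 × 1.402 × 10^10 × (11400)² = 9.110 × 10^17 J

E ≈ 9.11 × 10^17 J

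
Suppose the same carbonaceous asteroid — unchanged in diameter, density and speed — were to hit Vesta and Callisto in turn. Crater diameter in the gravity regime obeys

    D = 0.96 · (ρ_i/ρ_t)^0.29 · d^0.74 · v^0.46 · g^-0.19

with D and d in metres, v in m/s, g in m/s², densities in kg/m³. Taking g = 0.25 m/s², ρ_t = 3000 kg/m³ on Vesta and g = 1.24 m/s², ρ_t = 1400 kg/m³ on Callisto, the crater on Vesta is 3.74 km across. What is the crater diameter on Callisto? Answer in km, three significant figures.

D ≈ 3.44 km

The impactor-only factors (d, v, ρ_i) cancel in the ratio, leaving D_Callisto/D_Vesta = (g_Callisto/g_Vesta)^-0.19 · (ρ_t,Vesta/ρ_t,Callisto)^0.29.
(1.24/0.25)^-0.19 = 4.960^-0.19 = 0.7377
(3000/1400)^0.29 = 2.143^0.29 = 1.247
Ratio = 0.7377 × 1.247 = 0.9199
D_Callisto = 0.9199 × 3.74 km = 3.44 km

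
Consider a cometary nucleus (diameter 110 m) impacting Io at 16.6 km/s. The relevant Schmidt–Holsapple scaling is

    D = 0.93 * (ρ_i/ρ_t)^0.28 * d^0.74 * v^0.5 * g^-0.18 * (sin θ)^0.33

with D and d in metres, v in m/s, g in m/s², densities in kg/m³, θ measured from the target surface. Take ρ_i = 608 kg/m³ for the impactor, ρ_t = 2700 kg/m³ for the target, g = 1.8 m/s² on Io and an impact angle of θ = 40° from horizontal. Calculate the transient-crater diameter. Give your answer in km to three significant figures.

In SI units: v = 16600 m/s.
(ρ_i/ρ_t)^0.28 = (608/2700)^0.28 = 0.6587
d^0.74 = 110^0.74 = 32.41
v^0.5 = 16600^0.5 = 128.8
g^-0.18 = 1.8^-0.18 = 0.8996
(sin 40°)^0.33 = 0.6428^0.33 = 0.8643
D = 0.93 × 0.6587 × 32.41 × 128.8 × 0.8996 × 0.8643 = 1988 m
   = 1.988 km

D ≈ 1.99 km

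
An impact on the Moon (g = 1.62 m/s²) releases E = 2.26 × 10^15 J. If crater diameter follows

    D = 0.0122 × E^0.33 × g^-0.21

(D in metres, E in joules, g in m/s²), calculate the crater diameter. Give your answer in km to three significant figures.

E^0.33 = (2.26 × 10^15)^0.33 = 1.166 × 10^5
g^-0.21 = 1.62^-0.21 = 0.9037
D = 0.0122 × 1.166 × 10^5 × 0.9037 = 1286 m
   = 1.286 km

D ≈ 1.29 km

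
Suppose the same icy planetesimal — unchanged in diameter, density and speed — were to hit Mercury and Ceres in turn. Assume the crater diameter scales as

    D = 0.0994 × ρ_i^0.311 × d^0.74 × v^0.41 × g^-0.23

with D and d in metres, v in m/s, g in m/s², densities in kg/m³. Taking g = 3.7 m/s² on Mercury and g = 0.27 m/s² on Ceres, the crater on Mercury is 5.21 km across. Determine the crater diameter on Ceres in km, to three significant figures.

All impactor-dependent factors cancel in the ratio, leaving D_Ceres/D_Mercury = (g_Ceres/g_Mercury)^-0.23.
(0.27/3.7)^-0.23 = 0.07297^-0.23 = 1.826
D_Ceres = 1.826 × 5.21 km = 9.51 km

D ≈ 9.51 km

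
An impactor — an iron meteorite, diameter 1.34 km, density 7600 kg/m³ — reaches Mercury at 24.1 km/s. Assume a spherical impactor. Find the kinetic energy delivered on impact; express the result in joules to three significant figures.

E ≈ 2.78 × 10^21 J

d = 1340 m; v = 24100 m/s.
Mass m = (π/6) ρ d³ = (π/6) × 7600 × (1340)³ = 9.575 × 10^12 kg
E = ½ m v² = 0.5 × 9.575 × 10^12 × (24100)² = 2.781 × 10^21 J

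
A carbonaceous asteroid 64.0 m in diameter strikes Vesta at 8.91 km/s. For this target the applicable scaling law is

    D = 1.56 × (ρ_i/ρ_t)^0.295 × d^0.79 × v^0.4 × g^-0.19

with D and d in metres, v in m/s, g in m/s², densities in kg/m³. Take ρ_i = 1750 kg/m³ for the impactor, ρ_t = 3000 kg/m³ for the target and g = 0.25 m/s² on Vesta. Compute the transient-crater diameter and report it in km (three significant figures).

In SI units: v = 8910 m/s.
(ρ_i/ρ_t)^0.295 = (1750/3000)^0.295 = 0.8530
d^0.79 = 64^0.79 = 26.72
v^0.4 = 8910^0.4 = 38.01
g^-0.19 = 0.25^-0.19 = 1.301
D = 1.56 × 0.8530 × 26.72 × 38.01 × 1.301 = 1758 m
   = 1.758 km

D ≈ 1.76 km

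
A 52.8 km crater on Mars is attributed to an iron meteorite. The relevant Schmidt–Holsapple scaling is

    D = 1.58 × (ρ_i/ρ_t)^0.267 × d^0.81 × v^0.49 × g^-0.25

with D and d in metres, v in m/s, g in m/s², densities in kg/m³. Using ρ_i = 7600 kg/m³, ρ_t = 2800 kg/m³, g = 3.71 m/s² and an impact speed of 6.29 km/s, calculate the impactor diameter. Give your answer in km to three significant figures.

Rearranging for d: d = [D / (1.58 · (7600/2800)^0.267 · 6290^0.49 · 3.71^-0.25)]^(1/0.81).
D = 52800 m.
(7600/2800)^0.267 = 1.306
6290^0.49 = 72.67
3.71^-0.25 = 0.7205
Denominator = 1.58 × 1.306 × 72.67 × 0.7205 = 108.0
D / 108.0 = 52800 / 108.0 = 488.9
d = 488.9^(1/0.81) = 488.9^1.2346 = 2090 m

d ≈ 2.09 km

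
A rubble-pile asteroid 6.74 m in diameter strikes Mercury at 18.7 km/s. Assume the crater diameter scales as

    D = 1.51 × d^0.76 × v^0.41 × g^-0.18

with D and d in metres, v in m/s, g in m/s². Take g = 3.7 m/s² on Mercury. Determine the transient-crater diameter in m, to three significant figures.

D ≈ 287 m

In SI units: v = 18700 m/s.
d^0.76 = 6.74^0.76 = 4.264
v^0.41 = 18700^0.41 = 56.42
g^-0.18 = 3.7^-0.18 = 0.7902
D = 1.51 × 4.264 × 56.42 × 0.7902 = 287.1 m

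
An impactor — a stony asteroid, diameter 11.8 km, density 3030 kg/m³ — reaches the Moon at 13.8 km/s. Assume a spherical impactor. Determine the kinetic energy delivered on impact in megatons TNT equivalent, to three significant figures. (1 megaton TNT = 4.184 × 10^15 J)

E ≈ 5.93 × 10^7 Mt TNT

d = 11800 m; v = 13800 m/s.
Mass m = (π/6) ρ d³ = (π/6) × 3030 × (11800)³ = 2.607 × 10^15 kg
E = ½ m v² = 0.5 × 2.607 × 10^15 × (13800)² = 2.482 × 10^23 J
   = 2.482 × 10^23 / 4.184×10^15 = 5.932 × 10^7 Mt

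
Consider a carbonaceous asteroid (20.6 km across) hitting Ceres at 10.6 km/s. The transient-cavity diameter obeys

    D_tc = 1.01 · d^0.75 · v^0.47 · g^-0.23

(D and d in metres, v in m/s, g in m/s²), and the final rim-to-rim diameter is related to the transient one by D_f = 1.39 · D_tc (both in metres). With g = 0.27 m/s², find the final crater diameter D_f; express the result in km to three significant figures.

D_f ≈ 254 km

In SI: d = 20600 m, v = 10600 m/s.
d^0.75 = 20600^0.75 = 1719
v^0.47 = 10600^0.47 = 77.96
g^-0.23 = 0.27^-0.23 = 1.351
D_tc = 1.01 × 1719 × 77.96 × 1.351 = 1.829 × 10^5 m
D_f = 1.39 × 1.829 × 10^5 = 2.542 × 10^5 m
     = 254.2 km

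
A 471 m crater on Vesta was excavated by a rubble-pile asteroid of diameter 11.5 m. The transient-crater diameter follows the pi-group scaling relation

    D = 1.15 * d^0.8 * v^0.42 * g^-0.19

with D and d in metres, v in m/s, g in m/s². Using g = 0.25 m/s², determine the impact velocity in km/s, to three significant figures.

Rearranging for v: v = [D / (1.15 · 11.5^0.8 · 0.25^-0.19)]^(1/0.42).
11.5^0.8 = 7.056
0.25^-0.19 = 1.301
Denominator = 1.15 × 7.056 × 1.301 = 10.56
D / 10.56 = 471 / 10.56 = 44.60
v = 44.60^(1/0.42) = 44.60^2.381 = 8454 m/s

v ≈ 8.45 km/s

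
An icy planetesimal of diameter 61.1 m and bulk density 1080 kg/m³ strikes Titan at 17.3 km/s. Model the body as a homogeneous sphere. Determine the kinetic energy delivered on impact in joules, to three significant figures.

v = 17300 m/s.
Mass m = (π/6) ρ d³ = (π/6) × 1080 × (61.1)³ = 1.290 × 10^8 kg
E = ½ m v² = 0.5 × 1.290 × 10^8 × (17300)² = 1.930 × 10^16 J

E ≈ 1.93 × 10^16 J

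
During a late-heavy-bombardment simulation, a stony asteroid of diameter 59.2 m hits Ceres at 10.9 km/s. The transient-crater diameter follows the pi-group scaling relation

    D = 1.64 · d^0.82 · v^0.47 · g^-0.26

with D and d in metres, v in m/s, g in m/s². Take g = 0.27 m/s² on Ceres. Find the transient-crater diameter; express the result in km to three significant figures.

D ≈ 5.17 km

In SI units: v = 10900 m/s.
d^0.82 = 59.2^0.82 = 28.40
v^0.47 = 10900^0.47 = 78.99
g^-0.26 = 0.27^-0.26 = 1.406
D = 1.64 × 28.40 × 78.99 × 1.406 = 5173 m
   = 5.173 km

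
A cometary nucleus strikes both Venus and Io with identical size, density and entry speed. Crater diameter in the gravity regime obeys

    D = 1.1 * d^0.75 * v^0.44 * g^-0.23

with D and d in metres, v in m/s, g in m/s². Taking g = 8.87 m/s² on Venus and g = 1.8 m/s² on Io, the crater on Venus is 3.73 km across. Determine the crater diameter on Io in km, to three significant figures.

All impactor-dependent factors cancel in the ratio, leaving D_Io/D_Venus = (g_Io/g_Venus)^-0.23.
(1.8/8.87)^-0.23 = 0.2029^-0.23 = 1.443
D_Io = 1.443 × 3.73 km = 5.38 km

D ≈ 5.38 km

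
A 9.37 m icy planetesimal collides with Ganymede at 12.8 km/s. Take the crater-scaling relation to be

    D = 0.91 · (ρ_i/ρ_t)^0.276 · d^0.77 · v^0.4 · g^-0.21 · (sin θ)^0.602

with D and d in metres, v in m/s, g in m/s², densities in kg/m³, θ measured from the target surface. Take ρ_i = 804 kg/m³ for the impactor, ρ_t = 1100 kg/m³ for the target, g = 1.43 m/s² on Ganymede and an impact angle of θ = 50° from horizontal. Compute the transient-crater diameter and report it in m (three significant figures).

In SI units: v = 12800 m/s.
(ρ_i/ρ_t)^0.276 = (804/1100)^0.276 = 0.9171
d^0.77 = 9.37^0.77 = 5.601
v^0.4 = 12800^0.4 = 43.94
g^-0.21 = 1.43^-0.21 = 0.9276
(sin 50°)^0.602 = 0.7660^0.602 = 0.8517
D = 0.91 × 0.9171 × 5.601 × 43.94 × 0.9276 × 0.8517 = 162.3 m

D ≈ 162 m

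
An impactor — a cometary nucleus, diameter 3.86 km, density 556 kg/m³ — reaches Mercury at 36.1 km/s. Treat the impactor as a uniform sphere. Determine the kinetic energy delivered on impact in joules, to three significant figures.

E ≈ 1.09 × 10^22 J

d = 3860 m; v = 36100 m/s.
Mass m = (π/6) ρ d³ = (π/6) × 556 × (3860)³ = 1.674 × 10^13 kg
E = ½ m v² = 0.5 × 1.674 × 10^13 × (36100)² = 1.091 × 10^22 J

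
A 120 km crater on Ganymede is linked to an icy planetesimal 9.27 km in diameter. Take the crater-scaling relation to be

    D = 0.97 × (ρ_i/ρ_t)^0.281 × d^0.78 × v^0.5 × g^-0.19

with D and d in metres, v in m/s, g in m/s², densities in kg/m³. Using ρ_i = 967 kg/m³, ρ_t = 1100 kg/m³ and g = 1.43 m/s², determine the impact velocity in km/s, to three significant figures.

v ≈ 12.2 km/s

Rearranging for v: v = [D / (0.97 · (967/1100)^0.281 · 9270^0.78 · 1.43^-0.19)]^(1/0.5).
D = 120000 m.
(967/1100)^0.281 = 0.9644
9270^0.78 = 1243
1.43^-0.19 = 0.9343
Denominator = 0.97 × 0.9644 × 1243 × 0.9343 = 1086
D / 1086 = 120000 / 1086 = 110.5
v = 110.5^(1/0.5) = 110.5^2 = 12210 m/s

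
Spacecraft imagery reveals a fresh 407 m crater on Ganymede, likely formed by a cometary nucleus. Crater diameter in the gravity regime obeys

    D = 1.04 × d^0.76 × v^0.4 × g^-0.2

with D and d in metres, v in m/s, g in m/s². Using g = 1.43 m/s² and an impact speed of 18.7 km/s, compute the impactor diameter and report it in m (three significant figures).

Rearranging for d: d = [D / (1.04 · 18700^0.4 · 1.43^-0.2)]^(1/0.76).
18700^0.4 = 51.14
1.43^-0.2 = 0.9310
Denominator = 1.04 × 51.14 × 0.9310 = 49.52
D / 49.52 = 407 / 49.52 = 8.219
d = 8.219^(1/0.76) = 8.219^1.3158 = 15.99 m

d ≈ 16.0 m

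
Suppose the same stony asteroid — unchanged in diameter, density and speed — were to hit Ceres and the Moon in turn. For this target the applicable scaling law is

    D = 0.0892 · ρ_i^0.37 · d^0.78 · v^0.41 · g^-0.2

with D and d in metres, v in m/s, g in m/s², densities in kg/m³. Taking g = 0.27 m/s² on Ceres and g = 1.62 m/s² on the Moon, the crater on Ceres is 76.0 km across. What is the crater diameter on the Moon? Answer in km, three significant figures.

All impactor-dependent factors cancel in the ratio, leaving D_Moon/D_Ceres = (g_Moon/g_Ceres)^-0.2.
(1.62/0.27)^-0.2 = 6.000^-0.2 = 0.6988
D_Moon = 0.6988 × 76.0 km = 53.1 km

D ≈ 53.1 km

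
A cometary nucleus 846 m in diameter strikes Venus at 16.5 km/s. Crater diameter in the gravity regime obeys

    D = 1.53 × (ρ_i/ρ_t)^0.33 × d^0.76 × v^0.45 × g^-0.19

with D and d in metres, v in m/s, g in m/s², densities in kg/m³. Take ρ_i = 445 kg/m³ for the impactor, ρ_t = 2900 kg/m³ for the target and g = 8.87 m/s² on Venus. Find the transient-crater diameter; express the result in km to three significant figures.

D ≈ 7.22 km

In SI units: v = 16500 m/s.
(ρ_i/ρ_t)^0.33 = (445/2900)^0.33 = 0.5387
d^0.76 = 846^0.76 = 167.8
v^0.45 = 16500^0.45 = 79.04
g^-0.19 = 8.87^-0.19 = 0.6605
D = 1.53 × 0.5387 × 167.8 × 79.04 × 0.6605 = 7220 m
   = 7.220 km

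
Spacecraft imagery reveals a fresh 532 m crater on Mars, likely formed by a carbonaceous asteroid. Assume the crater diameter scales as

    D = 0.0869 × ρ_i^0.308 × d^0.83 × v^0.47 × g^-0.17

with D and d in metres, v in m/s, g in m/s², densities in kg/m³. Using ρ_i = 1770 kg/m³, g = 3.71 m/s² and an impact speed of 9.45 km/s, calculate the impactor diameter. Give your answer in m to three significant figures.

Rearranging for d: d = [D / (0.0869 · 1770^0.308 · 9450^0.47 · 3.71^-0.17)]^(1/0.83).
1770^0.308 = 10.01
9450^0.47 = 73.87
3.71^-0.17 = 0.8002
Denominator = 0.0869 × 10.01 × 73.87 × 0.8002 = 51.42
D / 51.42 = 532 / 51.42 = 10.35
d = 10.35^(1/0.83) = 10.35^1.2048 = 16.70 m

d ≈ 16.7 m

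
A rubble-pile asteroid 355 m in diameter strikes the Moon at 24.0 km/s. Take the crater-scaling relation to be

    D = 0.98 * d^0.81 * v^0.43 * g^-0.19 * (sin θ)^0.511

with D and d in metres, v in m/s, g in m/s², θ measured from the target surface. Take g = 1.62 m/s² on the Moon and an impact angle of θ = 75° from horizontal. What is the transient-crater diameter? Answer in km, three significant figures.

In SI units: v = 24000 m/s.
d^0.81 = 355^0.81 = 116.3
v^0.43 = 24000^0.43 = 76.47
g^-0.19 = 1.62^-0.19 = 0.9124
(sin 75°)^0.511 = 0.9659^0.511 = 0.9824
D = 0.98 × 116.3 × 76.47 × 0.9124 × 0.9824 = 7812 m
   = 7.812 km

D ≈ 7.81 km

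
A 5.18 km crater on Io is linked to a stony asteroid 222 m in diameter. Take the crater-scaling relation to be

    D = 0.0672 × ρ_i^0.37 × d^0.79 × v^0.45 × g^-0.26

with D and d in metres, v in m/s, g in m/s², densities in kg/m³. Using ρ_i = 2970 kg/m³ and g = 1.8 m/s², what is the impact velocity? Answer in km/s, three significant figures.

Rearranging for v: v = [D / (0.0672 · 2970^0.37 · 222^0.79 · 1.8^-0.26)]^(1/0.45).
D = 5180 m.
2970^0.37 = 19.27
222^0.79 = 71.39
1.8^-0.26 = 0.8583
Denominator = 0.0672 × 19.27 × 71.39 × 0.8583 = 79.35
D / 79.35 = 5180 / 79.35 = 65.28
v = 65.28^(1/0.45) = 65.28^2.2222 = 10785 m/s

v ≈ 10.8 km/s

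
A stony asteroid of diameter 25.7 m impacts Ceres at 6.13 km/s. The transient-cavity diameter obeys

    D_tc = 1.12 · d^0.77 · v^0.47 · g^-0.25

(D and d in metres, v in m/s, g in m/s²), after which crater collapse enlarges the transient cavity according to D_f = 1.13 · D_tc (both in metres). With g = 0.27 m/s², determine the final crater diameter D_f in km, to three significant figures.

D_f ≈ 1.29 km

v = 6130 m/s.
d^0.77 = 25.7^0.77 = 12.18
v^0.47 = 6130^0.47 = 60.27
g^-0.25 = 0.27^-0.25 = 1.387
D_tc = 1.12 × 12.18 × 60.27 × 1.387 = 1140 m
D_f = 1.13 × 1140 = 1288 m
     = 1.288 km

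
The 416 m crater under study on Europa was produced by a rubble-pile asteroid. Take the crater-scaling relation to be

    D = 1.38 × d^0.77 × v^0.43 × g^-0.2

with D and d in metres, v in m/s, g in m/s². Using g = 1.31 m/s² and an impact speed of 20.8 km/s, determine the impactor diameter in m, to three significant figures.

d ≈ 6.90 m

Rearranging for d: d = [D / (1.38 · 20800^0.43 · 1.31^-0.2)]^(1/0.77).
20800^0.43 = 71.91
1.31^-0.2 = 0.9474
Denominator = 1.38 × 71.91 × 0.9474 = 94.02
D / 94.02 = 416 / 94.02 = 4.425
d = 4.425^(1/0.77) = 4.425^1.2987 = 6.900 m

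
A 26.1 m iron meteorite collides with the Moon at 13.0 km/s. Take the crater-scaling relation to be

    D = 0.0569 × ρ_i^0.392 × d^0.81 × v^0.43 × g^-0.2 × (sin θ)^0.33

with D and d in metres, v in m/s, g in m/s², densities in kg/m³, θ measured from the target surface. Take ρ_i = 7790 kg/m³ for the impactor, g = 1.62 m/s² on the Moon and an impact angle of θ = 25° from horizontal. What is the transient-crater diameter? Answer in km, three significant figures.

In SI units: v = 13000 m/s.
ρ_i^0.392 = 7790^0.392 = 33.53
d^0.81 = 26.1^0.81 = 14.04
v^0.43 = 13000^0.43 = 58.75
g^-0.2 = 1.62^-0.2 = 0.9080
(sin 25°)^0.33 = 0.4226^0.33 = 0.7526
D = 0.0569 × 33.53 × 14.04 × 58.75 × 0.9080 × 0.7526 = 1075 m
   = 1.075 km

D ≈ 1.08 km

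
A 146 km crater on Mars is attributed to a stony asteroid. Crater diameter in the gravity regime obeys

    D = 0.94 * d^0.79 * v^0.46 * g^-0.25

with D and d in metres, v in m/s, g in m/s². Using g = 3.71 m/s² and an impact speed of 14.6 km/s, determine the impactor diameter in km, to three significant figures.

Rearranging for d: d = [D / (0.94 · 14600^0.46 · 3.71^-0.25)]^(1/0.79).
D = 146000 m.
14600^0.46 = 82.34
3.71^-0.25 = 0.7205
Denominator = 0.94 × 82.34 × 0.7205 = 55.77
D / 55.77 = 146000 / 55.77 = 2618
d = 2618^(1/0.79) = 2618^1.2658 = 21206 m

d ≈ 21.2 km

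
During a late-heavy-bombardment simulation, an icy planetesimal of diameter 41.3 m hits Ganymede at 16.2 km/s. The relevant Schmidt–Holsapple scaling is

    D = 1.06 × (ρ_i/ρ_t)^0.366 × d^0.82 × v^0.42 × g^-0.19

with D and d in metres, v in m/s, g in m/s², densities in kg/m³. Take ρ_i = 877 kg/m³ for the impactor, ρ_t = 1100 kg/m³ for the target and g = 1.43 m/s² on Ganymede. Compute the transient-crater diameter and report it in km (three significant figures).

D ≈ 1.13 km

In SI units: v = 16200 m/s.
(ρ_i/ρ_t)^0.366 = (877/1100)^0.366 = 0.9204
d^0.82 = 41.3^0.82 = 21.14
v^0.42 = 16200^0.42 = 58.61
g^-0.19 = 1.43^-0.19 = 0.9343
D = 1.06 × 0.9204 × 21.14 × 58.61 × 0.9343 = 1129 m
   = 1.129 km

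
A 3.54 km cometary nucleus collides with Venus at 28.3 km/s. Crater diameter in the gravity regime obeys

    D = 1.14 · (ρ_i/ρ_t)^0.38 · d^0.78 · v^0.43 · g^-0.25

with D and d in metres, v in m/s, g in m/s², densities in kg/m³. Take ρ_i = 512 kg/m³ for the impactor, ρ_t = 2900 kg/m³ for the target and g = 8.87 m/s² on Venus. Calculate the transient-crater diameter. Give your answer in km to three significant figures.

D ≈ 16.5 km

In SI units: d = 3540 m, v = 28300 m/s.
(ρ_i/ρ_t)^0.38 = (512/2900)^0.38 = 0.5174
d^0.78 = 3540^0.78 = 586.4
v^0.43 = 28300^0.43 = 82.09
g^-0.25 = 8.87^-0.25 = 0.5795
D = 1.14 × 0.5174 × 586.4 × 82.09 × 0.5795 = 16454 m
   = 16.45 km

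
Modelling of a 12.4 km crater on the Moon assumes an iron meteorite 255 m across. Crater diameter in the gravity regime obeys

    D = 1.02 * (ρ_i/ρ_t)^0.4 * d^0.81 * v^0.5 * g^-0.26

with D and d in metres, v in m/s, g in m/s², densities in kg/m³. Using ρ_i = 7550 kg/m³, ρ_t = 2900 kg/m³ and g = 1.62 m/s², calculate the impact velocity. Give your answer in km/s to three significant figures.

v ≈ 11.2 km/s

Rearranging for v: v = [D / (1.02 · (7550/2900)^0.4 · 255^0.81 · 1.62^-0.26)]^(1/0.5).
D = 12400 m.
(7550/2900)^0.4 = 1.466
255^0.81 = 88.98
1.62^-0.26 = 0.8821
Denominator = 1.02 × 1.466 × 88.98 × 0.8821 = 117.4
D / 117.4 = 12400 / 117.4 = 105.6
v = 105.6^(1/0.5) = 105.6^2 = 11151 m/s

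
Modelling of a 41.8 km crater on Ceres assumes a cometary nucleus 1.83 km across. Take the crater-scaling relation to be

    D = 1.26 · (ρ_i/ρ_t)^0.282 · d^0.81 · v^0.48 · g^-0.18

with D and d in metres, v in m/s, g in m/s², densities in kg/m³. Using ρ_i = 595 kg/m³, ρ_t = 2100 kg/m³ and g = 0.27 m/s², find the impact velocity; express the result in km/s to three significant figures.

v ≈ 10.5 km/s

Rearranging for v: v = [D / (1.26 · (595/2100)^0.282 · 1830^0.81 · 0.27^-0.18)]^(1/0.48).
D = 41800 m.
(595/2100)^0.282 = 0.7007
1830^0.81 = 439.1
0.27^-0.18 = 1.266
Denominator = 1.26 × 0.7007 × 439.1 × 1.266 = 490.8
D / 490.8 = 41800 / 490.8 = 85.17
v = 85.17^(1/0.48) = 85.17^2.0833 = 10504 m/s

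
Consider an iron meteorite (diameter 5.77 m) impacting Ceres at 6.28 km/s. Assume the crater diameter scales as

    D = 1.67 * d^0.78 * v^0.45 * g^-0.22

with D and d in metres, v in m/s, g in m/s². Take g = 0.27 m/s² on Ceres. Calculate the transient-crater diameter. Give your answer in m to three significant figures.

D ≈ 447 m

In SI units: v = 6280 m/s.
d^0.78 = 5.77^0.78 = 3.924
v^0.45 = 6280^0.45 = 51.18
g^-0.22 = 0.27^-0.22 = 1.334
D = 1.67 × 3.924 × 51.18 × 1.334 = 447.4 m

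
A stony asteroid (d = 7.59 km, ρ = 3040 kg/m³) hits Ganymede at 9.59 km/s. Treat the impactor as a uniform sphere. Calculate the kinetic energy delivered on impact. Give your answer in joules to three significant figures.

E ≈ 3.20 × 10^22 J

d = 7590 m; v = 9590 m/s.
Mass m = (π/6) ρ d³ = (π/6) × 3040 × (7590)³ = 6.960 × 10^14 kg
E = ½ m v² = 0.5 × 6.960 × 10^14 × (9590)² = 3.200 × 10^22 J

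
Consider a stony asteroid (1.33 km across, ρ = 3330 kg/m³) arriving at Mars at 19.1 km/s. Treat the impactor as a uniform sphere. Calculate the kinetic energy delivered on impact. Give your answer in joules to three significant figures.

d = 1330 m; v = 19100 m/s.
Mass m = (π/6) ρ d³ = (π/6) × 3330 × (1330)³ = 4.102 × 10^12 kg
E = ½ m v² = 0.5 × 4.102 × 10^12 × (19100)² = 7.482 × 10^20 J

E ≈ 7.48 × 10^20 J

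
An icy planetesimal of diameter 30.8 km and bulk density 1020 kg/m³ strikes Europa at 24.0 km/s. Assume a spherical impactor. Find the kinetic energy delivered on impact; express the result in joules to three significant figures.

E ≈ 4.49 × 10^24 J

d = 30800 m; v = 24000 m/s.
Mass m = (π/6) ρ d³ = (π/6) × 1020 × (30800)³ = 1.560 × 10^16 kg
E = ½ m v² = 0.5 × 1.560 × 10^16 × (24000)² = 4.493 × 10^24 J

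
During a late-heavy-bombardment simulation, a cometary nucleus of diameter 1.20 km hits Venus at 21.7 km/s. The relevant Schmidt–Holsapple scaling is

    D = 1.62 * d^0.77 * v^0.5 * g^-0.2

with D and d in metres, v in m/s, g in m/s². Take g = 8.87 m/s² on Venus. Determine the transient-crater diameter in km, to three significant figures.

In SI units: d = 1200 m, v = 21700 m/s.
d^0.77 = 1200^0.77 = 234.9
v^0.5 = 21700^0.5 = 147.3
g^-0.2 = 8.87^-0.2 = 0.6463
D = 1.62 × 234.9 × 147.3 × 0.6463 = 36227 m
   = 36.23 km

D ≈ 36.2 km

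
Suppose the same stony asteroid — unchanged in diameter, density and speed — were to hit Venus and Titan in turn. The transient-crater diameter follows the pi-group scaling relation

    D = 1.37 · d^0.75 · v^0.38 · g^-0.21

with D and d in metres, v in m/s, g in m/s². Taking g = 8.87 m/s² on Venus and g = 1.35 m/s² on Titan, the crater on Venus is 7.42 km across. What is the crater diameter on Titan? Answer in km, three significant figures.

D ≈ 11.0 km

All impactor-dependent factors cancel in the ratio, leaving D_Titan/D_Venus = (g_Titan/g_Venus)^-0.21.
(1.35/8.87)^-0.21 = 0.1522^-0.21 = 1.485
D_Titan = 1.485 × 7.42 km = 11.0 km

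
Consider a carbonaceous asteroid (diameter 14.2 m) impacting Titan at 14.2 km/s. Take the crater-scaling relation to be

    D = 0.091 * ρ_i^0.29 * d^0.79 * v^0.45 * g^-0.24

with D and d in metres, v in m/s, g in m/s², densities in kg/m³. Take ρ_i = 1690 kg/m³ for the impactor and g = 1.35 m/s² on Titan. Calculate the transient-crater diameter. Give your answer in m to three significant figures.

In SI units: v = 14200 m/s.
ρ_i^0.29 = 1690^0.29 = 8.632
d^0.79 = 14.2^0.79 = 8.134
v^0.45 = 14200^0.45 = 73.88
g^-0.24 = 1.35^-0.24 = 0.9305
D = 0.091 × 8.632 × 8.134 × 73.88 × 0.9305 = 439.2 m

D ≈ 439 m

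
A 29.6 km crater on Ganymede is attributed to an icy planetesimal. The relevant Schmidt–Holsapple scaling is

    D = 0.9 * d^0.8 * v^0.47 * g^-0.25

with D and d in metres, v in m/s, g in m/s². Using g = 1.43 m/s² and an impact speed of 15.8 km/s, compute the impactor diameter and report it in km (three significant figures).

d ≈ 1.69 km

Rearranging for d: d = [D / (0.9 · 15800^0.47 · 1.43^-0.25)]^(1/0.8).
D = 29600 m.
15800^0.47 = 94.05
1.43^-0.25 = 0.9145
Denominator = 0.9 × 94.05 × 0.9145 = 77.41
D / 77.41 = 29600 / 77.41 = 382.4
d = 382.4^(1/0.8) = 382.4^1.25 = 1691 m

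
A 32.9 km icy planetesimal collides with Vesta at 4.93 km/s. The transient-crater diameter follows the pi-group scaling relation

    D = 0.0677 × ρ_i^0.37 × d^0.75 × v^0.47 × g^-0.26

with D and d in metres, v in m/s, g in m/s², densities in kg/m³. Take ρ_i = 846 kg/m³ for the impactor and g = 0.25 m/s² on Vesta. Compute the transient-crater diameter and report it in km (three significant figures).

D ≈ 156 km

In SI units: d = 32900 m, v = 4930 m/s.
ρ_i^0.37 = 846^0.37 = 12.11
d^0.75 = 32900^0.75 = 2443
v^0.47 = 4930^0.47 = 54.40
g^-0.26 = 0.25^-0.26 = 1.434
D = 0.0677 × 12.11 × 2443 × 54.40 × 1.434 = 1.562 × 10^5 m
   = 156.2 km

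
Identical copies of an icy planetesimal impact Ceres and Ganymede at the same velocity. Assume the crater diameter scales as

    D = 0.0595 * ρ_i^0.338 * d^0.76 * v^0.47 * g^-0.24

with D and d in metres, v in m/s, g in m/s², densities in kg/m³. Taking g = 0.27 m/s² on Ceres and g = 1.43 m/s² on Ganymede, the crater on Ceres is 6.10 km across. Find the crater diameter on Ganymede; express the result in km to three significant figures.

D ≈ 4.09 km

All impactor-dependent factors cancel in the ratio, leaving D_Ganymede/D_Ceres = (g_Ganymede/g_Ceres)^-0.24.
(1.43/0.27)^-0.24 = 5.296^-0.24 = 0.6703
D_Ganymede = 0.6703 × 6.10 km = 4.09 km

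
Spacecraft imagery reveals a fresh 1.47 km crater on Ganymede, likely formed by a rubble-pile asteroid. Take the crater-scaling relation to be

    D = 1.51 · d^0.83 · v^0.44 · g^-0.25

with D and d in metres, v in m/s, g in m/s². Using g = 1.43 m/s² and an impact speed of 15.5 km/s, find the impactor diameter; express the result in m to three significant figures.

d ≈ 26.7 m

Rearranging for d: d = [D / (1.51 · 15500^0.44 · 1.43^-0.25)]^(1/0.83).
D = 1470 m.
15500^0.44 = 69.78
1.43^-0.25 = 0.9145
Denominator = 1.51 × 69.78 × 0.9145 = 96.36
D / 96.36 = 1470 / 96.36 = 15.26
d = 15.26^(1/0.83) = 15.26^1.2048 = 26.67 m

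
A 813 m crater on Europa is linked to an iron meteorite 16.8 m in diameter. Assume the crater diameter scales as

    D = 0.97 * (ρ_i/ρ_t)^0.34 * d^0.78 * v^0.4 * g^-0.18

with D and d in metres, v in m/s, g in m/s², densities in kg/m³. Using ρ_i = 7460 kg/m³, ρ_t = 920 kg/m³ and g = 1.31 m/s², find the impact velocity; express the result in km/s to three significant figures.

v ≈ 15.8 km/s

Rearranging for v: v = [D / (0.97 · (7460/920)^0.34 · 16.8^0.78 · 1.31^-0.18)]^(1/0.4).
(7460/920)^0.34 = 2.037
16.8^0.78 = 9.031
1.31^-0.18 = 0.9526
Denominator = 0.97 × 2.037 × 9.031 × 0.9526 = 17.00
D / 17.00 = 813 / 17.00 = 47.82
v = 47.82^(1/0.4) = 47.82^2.5 = 15813 m/s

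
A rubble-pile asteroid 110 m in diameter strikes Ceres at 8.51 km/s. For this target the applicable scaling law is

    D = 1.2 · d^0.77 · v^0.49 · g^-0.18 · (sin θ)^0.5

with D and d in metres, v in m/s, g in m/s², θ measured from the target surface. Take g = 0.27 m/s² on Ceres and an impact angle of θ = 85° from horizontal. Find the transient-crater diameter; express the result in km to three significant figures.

D ≈ 4.77 km

In SI units: v = 8510 m/s.
d^0.77 = 110^0.77 = 37.31
v^0.49 = 8510^0.49 = 84.27
g^-0.18 = 0.27^-0.18 = 1.266
(sin 85°)^0.5 = 0.9962^0.5 = 0.9981
D = 1.2 × 37.31 × 84.27 × 1.266 × 0.9981 = 4767 m
   = 4.767 km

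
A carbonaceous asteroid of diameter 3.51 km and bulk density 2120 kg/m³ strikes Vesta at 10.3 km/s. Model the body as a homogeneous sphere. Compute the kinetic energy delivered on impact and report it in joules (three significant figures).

E ≈ 2.55 × 10^21 J

d = 3510 m; v = 10300 m/s.
Mass m = (π/6) ρ d³ = (π/6) × 2120 × (3510)³ = 4.800 × 10^13 kg
E = ½ m v² = 0.5 × 4.800 × 10^13 × (10300)² = 2.546 × 10^21 J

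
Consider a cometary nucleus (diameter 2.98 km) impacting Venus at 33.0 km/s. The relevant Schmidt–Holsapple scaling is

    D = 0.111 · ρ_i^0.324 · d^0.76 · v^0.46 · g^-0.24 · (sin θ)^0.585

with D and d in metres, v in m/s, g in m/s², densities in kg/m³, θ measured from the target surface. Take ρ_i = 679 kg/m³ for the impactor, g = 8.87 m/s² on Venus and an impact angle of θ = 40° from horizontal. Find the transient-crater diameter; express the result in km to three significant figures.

D ≈ 22.0 km

In SI units: d = 2980 m, v = 33000 m/s.
ρ_i^0.324 = 679^0.324 = 8.270
d^0.76 = 2980^0.76 = 436.9
v^0.46 = 33000^0.46 = 119.8
g^-0.24 = 8.87^-0.24 = 0.5922
(sin 40°)^0.585 = 0.6428^0.585 = 0.7722
D = 0.111 × 8.270 × 436.9 × 119.8 × 0.5922 × 0.7722 = 21972 m
   = 21.97 km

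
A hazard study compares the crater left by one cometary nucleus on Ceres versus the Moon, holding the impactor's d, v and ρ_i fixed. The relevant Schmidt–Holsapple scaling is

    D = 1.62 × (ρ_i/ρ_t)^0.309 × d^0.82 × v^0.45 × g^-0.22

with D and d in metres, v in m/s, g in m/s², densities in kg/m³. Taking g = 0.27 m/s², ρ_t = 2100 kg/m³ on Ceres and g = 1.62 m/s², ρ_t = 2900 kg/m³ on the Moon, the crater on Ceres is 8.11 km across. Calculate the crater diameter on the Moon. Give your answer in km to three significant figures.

D ≈ 4.95 km

The impactor-only factors (d, v, ρ_i) cancel in the ratio, leaving D_Moon/D_Ceres = (g_Moon/g_Ceres)^-0.22 · (ρ_t,Ceres/ρ_t,Moon)^0.309.
(1.62/0.27)^-0.22 = 6.000^-0.22 = 0.6742
(2100/2900)^0.309 = 0.7241^0.309 = 0.9051
Ratio = 0.6742 × 0.9051 = 0.6102
D_Moon = 0.6102 × 8.11 km = 4.95 km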